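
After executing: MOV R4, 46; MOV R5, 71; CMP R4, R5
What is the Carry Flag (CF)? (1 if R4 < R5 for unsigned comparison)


Register state trace:
  MOV R4, 46  → R4 = 46
  MOV R5, 71  → R5 = 71
  CMP R4, R5  → unsigned 46 - 71: borrow occurs
  46 < 71, so CF = 1
CF = 1

1


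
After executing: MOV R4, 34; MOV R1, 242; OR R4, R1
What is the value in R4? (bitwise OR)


Register state trace:
  MOV R4, 34  → R4 = 34 (0b00100010)
  MOV R1, 242  → R1 = 242 (0b11110010)
  OR R4, R1   → R4 = 34 OR 242 = 242 (0b11110010)
Final: R4 = 242

242


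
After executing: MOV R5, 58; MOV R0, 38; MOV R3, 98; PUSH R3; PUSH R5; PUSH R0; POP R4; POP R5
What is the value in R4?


Stack trace (top is rightmost):
  MOV R5, 58  → R5 = 58
  MOV R0, 38  → R0 = 38
  MOV R3, 98  → R3 = 98
  PUSH R3  → stack: [98]
  PUSH R5  → stack: [98, 58]
  PUSH R0  → stack: [98, 58, 38]
  POP R4  → R4 = 38, stack: [98, 58]
  POP R5  → R5 = 58, stack: [98]
Final: R4 = 38

38


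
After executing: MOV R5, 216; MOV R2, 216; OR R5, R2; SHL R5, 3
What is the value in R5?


Register state trace:
  MOV R5, 216  → R5 = 216 (0b11011000)
  MOV R2, 216  → R2 = 216 (0b11011000)
  OR R5, R2  → R5 = 216 OR 216 = 216 (0b11011000)
  SHL R5, 3  → R5 = 216 << 3 = 1728
Final: R5 = 1728

1728


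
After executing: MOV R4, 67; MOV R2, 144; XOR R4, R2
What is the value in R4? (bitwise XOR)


Register state trace:
  MOV R4, 67  → R4 = 67 (0b01000011)
  MOV R2, 144  → R2 = 144 (0b10010000)
  XOR R4, R2  → R4 = 67 XOR 144 = 211 (0b11010011)
Final: R4 = 211

211


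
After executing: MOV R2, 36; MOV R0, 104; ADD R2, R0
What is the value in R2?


Register state trace:
  MOV R2, 36  → R2 = 36
  MOV R0, 104  → R0 = 104
  ADD R2, R0  → R2 = 36 + 104 = 140
Final: R2 = 140

140


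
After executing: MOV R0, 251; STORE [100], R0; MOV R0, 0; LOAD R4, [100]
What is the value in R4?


Register and memory trace:
  MOV R0, 251  → R0 = 251
  STORE [100], R0  → mem[100] = 251
  MOV R0, 0  → R0 = 0
  LOAD R4, [100]  → R4 = mem[100] = 251
Final: R4 = 251

251


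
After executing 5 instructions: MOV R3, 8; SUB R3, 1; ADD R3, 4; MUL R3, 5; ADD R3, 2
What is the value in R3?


Register state trace:
  MOV R3, 8  → R3 = 8
  SUB R3, 1  → R3 = 8 - 1 = 7
  ADD R3, 4  → R3 = 7 + 4 = 11
  MUL R3, 5  → R3 = 11 * 5 = 55
  ADD R3, 2  → R3 = 55 + 2 = 57
Final: R3 = 57

57


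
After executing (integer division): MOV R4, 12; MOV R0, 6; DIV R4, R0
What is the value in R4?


Register state trace:
  MOV R4, 12  → R4 = 12
  MOV R0, 6  → R0 = 6
  DIV R4, R0  → R4 = 12 // 6 = 2
Final: R4 = 2

2


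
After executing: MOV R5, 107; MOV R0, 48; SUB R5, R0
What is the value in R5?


Register state trace:
  MOV R5, 107  → R5 = 107
  MOV R0, 48  → R0 = 48
  SUB R5, R0  → R5 = 107 - 48 = 59
Final: R5 = 59

59


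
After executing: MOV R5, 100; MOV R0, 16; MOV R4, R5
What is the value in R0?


Register state trace:
  MOV R5, 100  → R5 = 100
  MOV R0, 16  → R0 = 16
  MOV R4, R5  → R4 = 100
Final: R0 = 16

16


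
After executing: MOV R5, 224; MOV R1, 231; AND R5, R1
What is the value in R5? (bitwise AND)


Register state trace:
  MOV R5, 224  → R5 = 224 (0b11100000)
  MOV R1, 231  → R1 = 231 (0b11100111)
  AND R5, R1  → R5 = 224 AND 231 = 224 (0b11100000)
Final: R5 = 224

224


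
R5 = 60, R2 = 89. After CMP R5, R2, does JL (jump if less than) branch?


Trace:
  R5 = 60, R2 = 89
  CMP R5, R2  → compares 60 vs 89
  JL checks: is 60 less than 89?
  60 < 89, so condition is true
Branch taken: Yes

Yes


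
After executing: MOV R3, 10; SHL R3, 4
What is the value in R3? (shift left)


Register state trace:
  MOV R3, 10  → R3 = 10
  SHL R3, 4  → R3 = 10 << 4 = 10 * 2^4 = 160
Final: R3 = 160

160


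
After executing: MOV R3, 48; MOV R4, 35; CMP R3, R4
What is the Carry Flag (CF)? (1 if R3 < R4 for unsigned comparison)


Register state trace:
  MOV R3, 48  → R3 = 48
  MOV R4, 35  → R4 = 35
  CMP R3, R4  → unsigned 48 - 35: no borrow
  48 >= 35, so CF = 0
CF = 0

0


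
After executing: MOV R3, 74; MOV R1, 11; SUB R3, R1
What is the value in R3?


Register state trace:
  MOV R3, 74  → R3 = 74
  MOV R1, 11  → R1 = 11
  SUB R3, R1  → R3 = 74 - 11 = 63
Final: R3 = 63

63


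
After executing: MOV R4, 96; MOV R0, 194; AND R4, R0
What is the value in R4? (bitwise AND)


Register state trace:
  MOV R4, 96  → R4 = 96 (0b01100000)
  MOV R0, 194  → R0 = 194 (0b11000010)
  AND R4, R0  → R4 = 96 AND 194 = 64 (0b01000000)
Final: R4 = 64

64


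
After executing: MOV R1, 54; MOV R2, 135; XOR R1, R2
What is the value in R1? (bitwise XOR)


Register state trace:
  MOV R1, 54  → R1 = 54 (0b00110110)
  MOV R2, 135  → R2 = 135 (0b10000111)
  XOR R1, R2  → R1 = 54 XOR 135 = 177 (0b10110001)
Final: R1 = 177

177


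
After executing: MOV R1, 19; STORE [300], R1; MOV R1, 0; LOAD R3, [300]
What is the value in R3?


Register and memory trace:
  MOV R1, 19  → R1 = 19
  STORE [300], R1  → mem[300] = 19
  MOV R1, 0  → R1 = 0
  LOAD R3, [300]  → R3 = mem[300] = 19
Final: R3 = 19

19


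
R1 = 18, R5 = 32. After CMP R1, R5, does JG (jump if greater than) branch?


Trace:
  R1 = 18, R5 = 32
  CMP R1, R5  → compares 18 vs 32
  JG checks: is 18 greater than 32?
  18 < 32, so condition is false
Branch taken: No

No


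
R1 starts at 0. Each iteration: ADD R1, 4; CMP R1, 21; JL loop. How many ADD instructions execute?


Loop trace (R1 starts at 0, target 21, step 4):
  ADD #1: R1 = 0 + 4 = 4  → 4 < 21, loop
  ADD #2: R1 = 4 + 4 = 8  → 8 < 21, loop
  ADD #3: R1 = 8 + 4 = 12  → 12 < 21, loop
  ADD #4: R1 = 12 + 4 = 16  → 16 < 21, loop
  ADD #5: R1 = 16 + 4 = 20  → 20 < 21, loop
  ADD #6: R1 = 20 + 4 = 24  → 24 >= 21, exit
Total ADD instructions: 6

6


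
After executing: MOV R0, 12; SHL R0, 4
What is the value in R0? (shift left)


Register state trace:
  MOV R0, 12  → R0 = 12
  SHL R0, 4  → R0 = 12 << 4 = 12 * 2^4 = 192
Final: R0 = 192

192


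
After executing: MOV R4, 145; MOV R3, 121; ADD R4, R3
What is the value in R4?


Register state trace:
  MOV R4, 145  → R4 = 145
  MOV R3, 121  → R3 = 121
  ADD R4, R3  → R4 = 145 + 121 = 266
Final: R4 = 266

266


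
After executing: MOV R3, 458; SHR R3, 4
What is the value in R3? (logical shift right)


Register state trace:
  MOV R3, 458  → R3 = 458
  SHR R3, 4  → R3 = 458 >> 4 = 458 // 2^4 = 28
Final: R3 = 28

28


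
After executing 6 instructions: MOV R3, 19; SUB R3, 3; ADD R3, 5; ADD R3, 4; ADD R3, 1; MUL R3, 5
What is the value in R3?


Register state trace:
  MOV R3, 19  → R3 = 19
  SUB R3, 3  → R3 = 19 - 3 = 16
  ADD R3, 5  → R3 = 16 + 5 = 21
  ADD R3, 4  → R3 = 21 + 4 = 25
  ADD R3, 1  → R3 = 25 + 1 = 26
  MUL R3, 5  → R3 = 26 * 5 = 130
Final: R3 = 130

130


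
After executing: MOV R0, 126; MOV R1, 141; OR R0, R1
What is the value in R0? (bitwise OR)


Register state trace:
  MOV R0, 126  → R0 = 126 (0b01111110)
  MOV R1, 141  → R1 = 141 (0b10001101)
  OR R0, R1   → R0 = 126 OR 141 = 255 (0b11111111)
Final: R0 = 255

255


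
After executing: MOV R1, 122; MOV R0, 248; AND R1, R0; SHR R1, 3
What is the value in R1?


Register state trace:
  MOV R1, 122  → R1 = 122 (0b01111010)
  MOV R0, 248  → R0 = 248 (0b11111000)
  AND R1, R0  → R1 = 122 AND 248 = 120 (0b01111000)
  SHR R1, 3  → R1 = 120 >> 3 = 15
Final: R1 = 15

15


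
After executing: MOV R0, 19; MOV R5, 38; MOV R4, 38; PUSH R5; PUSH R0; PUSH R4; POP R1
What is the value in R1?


Stack trace (top is rightmost):
  MOV R0, 19  → R0 = 19
  MOV R5, 38  → R5 = 38
  MOV R4, 38  → R4 = 38
  PUSH R5  → stack: [38]
  PUSH R0  → stack: [38, 19]
  PUSH R4  → stack: [38, 19, 38]
  POP R1  → R1 = 38, stack: [38, 19]
Final: R1 = 38

38


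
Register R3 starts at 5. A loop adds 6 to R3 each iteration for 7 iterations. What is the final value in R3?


Starting value: R3 = 5
  Iter 1: R3 = 5 + 6 = 11
  Iter 2: R3 = 11 + 6 = 17
  Iter 3: R3 = 17 + 6 = 23
  Iter 4: R3 = 23 + 6 = 29
  Iter 5: R3 = 29 + 6 = 35
  Iter 6: R3 = 35 + 6 = 41
  Iter 7: R3 = 41 + 6 = 47
Final: R3 = 47

47


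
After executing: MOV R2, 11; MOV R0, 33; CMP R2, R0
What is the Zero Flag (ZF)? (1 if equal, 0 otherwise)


Register state trace:
  MOV R2, 11  → R2 = 11
  MOV R0, 33  → R0 = 33
  CMP R2, R0  → computes 11 - 33 = -22
  Result is nonzero, so values are not equal
ZF = 0

0


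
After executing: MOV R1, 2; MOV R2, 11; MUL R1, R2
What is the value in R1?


Register state trace:
  MOV R1, 2  → R1 = 2
  MOV R2, 11  → R2 = 11
  MUL R1, R2  → R1 = 2 * 11 = 22
Final: R1 = 22

22


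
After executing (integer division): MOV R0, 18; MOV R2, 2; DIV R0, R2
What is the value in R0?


Register state trace:
  MOV R0, 18  → R0 = 18
  MOV R2, 2  → R2 = 2
  DIV R0, R2  → R0 = 18 // 2 = 9
Final: R0 = 9

9


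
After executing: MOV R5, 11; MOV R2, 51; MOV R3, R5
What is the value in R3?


Register state trace:
  MOV R5, 11  → R5 = 11
  MOV R2, 51  → R2 = 51
  MOV R3, R5  → R3 = 11
Final: R3 = 11

11


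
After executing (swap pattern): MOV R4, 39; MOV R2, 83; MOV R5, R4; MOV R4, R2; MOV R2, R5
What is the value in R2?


Register state trace (swap pattern):
  MOV R4, 39  → R4 = 39
  MOV R2, 83  → R2 = 83
  MOV R5, R4  → R5 = 39  (save R4)
  MOV R4, R2  → R4 = 83  (R4 gets R2's value)
  MOV R2, R5  → R2 = 39  (R2 gets saved value)
Final: R2 = 39

39


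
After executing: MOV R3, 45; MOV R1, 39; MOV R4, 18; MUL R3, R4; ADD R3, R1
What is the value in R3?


Register state trace:
  MOV R3, 45  → R3 = 45
  MOV R1, 39  → R1 = 39
  MOV R4, 18  → R4 = 18
  MUL R3, R4  → R3 = 45 * 18 = 810
  ADD R3, R1  → R3 = 810 + 39 = 849
Final: R3 = 849

849


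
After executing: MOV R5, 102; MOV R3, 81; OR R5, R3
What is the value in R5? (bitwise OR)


Register state trace:
  MOV R5, 102  → R5 = 102 (0b01100110)
  MOV R3, 81  → R3 = 81 (0b01010001)
  OR R5, R3   → R5 = 102 OR 81 = 119 (0b01110111)
Final: R5 = 119

119


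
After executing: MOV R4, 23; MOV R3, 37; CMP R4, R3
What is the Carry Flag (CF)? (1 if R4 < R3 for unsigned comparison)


Register state trace:
  MOV R4, 23  → R4 = 23
  MOV R3, 37  → R3 = 37
  CMP R4, R3  → unsigned 23 - 37: borrow occurs
  23 < 37, so CF = 1
CF = 1

1


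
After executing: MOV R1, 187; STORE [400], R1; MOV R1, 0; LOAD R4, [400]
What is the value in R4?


Register and memory trace:
  MOV R1, 187  → R1 = 187
  STORE [400], R1  → mem[400] = 187
  MOV R1, 0  → R1 = 0
  LOAD R4, [400]  → R4 = mem[400] = 187
Final: R4 = 187

187


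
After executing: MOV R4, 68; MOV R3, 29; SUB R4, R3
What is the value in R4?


Register state trace:
  MOV R4, 68  → R4 = 68
  MOV R3, 29  → R3 = 29
  SUB R4, R3  → R4 = 68 - 29 = 39
Final: R4 = 39

39


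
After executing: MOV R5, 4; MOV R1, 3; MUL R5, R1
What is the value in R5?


Register state trace:
  MOV R5, 4  → R5 = 4
  MOV R1, 3  → R1 = 3
  MUL R5, R1  → R5 = 4 * 3 = 12
Final: R5 = 12

12


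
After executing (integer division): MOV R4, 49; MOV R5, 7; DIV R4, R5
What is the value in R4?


Register state trace:
  MOV R4, 49  → R4 = 49
  MOV R5, 7  → R5 = 7
  DIV R4, R5  → R4 = 49 // 7 = 7
Final: R4 = 7

7


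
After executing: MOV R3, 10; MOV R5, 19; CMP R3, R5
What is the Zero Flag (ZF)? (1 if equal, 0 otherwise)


Register state trace:
  MOV R3, 10  → R3 = 10
  MOV R5, 19  → R5 = 19
  CMP R3, R5  → computes 10 - 19 = -9
  Result is nonzero, so values are not equal
ZF = 0

0


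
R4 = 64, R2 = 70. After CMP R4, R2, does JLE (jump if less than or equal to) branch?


Trace:
  R4 = 64, R2 = 70
  CMP R4, R2  → compares 64 vs 70
  JLE checks: is 64 less than or equal to 70?
  64 < 70, so condition is true
Branch taken: Yes

Yes


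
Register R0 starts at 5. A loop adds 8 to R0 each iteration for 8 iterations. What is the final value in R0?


Starting value: R0 = 5
  Iter 1: R0 = 5 + 8 = 13
  Iter 2: R0 = 13 + 8 = 21
  Iter 3: R0 = 21 + 8 = 29
  Iter 4: R0 = 29 + 8 = 37
  Iter 5: R0 = 37 + 8 = 45
  Iter 6: R0 = 45 + 8 = 53
  Iter 7: R0 = 53 + 8 = 61
  Iter 8: R0 = 61 + 8 = 69
Final: R0 = 69

69


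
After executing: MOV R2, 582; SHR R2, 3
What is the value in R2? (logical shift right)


Register state trace:
  MOV R2, 582  → R2 = 582
  SHR R2, 3  → R2 = 582 >> 3 = 582 // 2^3 = 72
Final: R2 = 72

72


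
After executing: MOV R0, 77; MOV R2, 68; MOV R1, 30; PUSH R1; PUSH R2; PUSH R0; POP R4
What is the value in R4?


Stack trace (top is rightmost):
  MOV R0, 77  → R0 = 77
  MOV R2, 68  → R2 = 68
  MOV R1, 30  → R1 = 30
  PUSH R1  → stack: [30]
  PUSH R2  → stack: [30, 68]
  PUSH R0  → stack: [30, 68, 77]
  POP R4  → R4 = 77, stack: [30, 68]
Final: R4 = 77

77


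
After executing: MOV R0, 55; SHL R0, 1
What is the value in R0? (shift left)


Register state trace:
  MOV R0, 55  → R0 = 55
  SHL R0, 1  → R0 = 55 << 1 = 55 * 2^1 = 110
Final: R0 = 110

110


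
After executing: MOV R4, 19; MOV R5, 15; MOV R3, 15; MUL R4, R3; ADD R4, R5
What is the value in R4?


Register state trace:
  MOV R4, 19  → R4 = 19
  MOV R5, 15  → R5 = 15
  MOV R3, 15  → R3 = 15
  MUL R4, R3  → R4 = 19 * 15 = 285
  ADD R4, R5  → R4 = 285 + 15 = 300
Final: R4 = 300

300


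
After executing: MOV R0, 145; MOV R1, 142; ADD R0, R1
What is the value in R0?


Register state trace:
  MOV R0, 145  → R0 = 145
  MOV R1, 142  → R1 = 142
  ADD R0, R1  → R0 = 145 + 142 = 287
Final: R0 = 287

287


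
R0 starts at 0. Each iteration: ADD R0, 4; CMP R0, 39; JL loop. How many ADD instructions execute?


Loop trace (R0 starts at 0, target 39, step 4):
  ADD #1: R0 = 0 + 4 = 4  → 4 < 39, loop
  ADD #2: R0 = 4 + 4 = 8  → 8 < 39, loop
  ADD #3: R0 = 8 + 4 = 12  → 12 < 39, loop
  ADD #4: R0 = 12 + 4 = 16  → 16 < 39, loop
  ADD #5: R0 = 16 + 4 = 20  → 20 < 39, loop
  ADD #6: R0 = 20 + 4 = 24  → 24 < 39, loop
  ADD #7: R0 = 24 + 4 = 28  → 28 < 39, loop
  ADD #8: R0 = 28 + 4 = 32  → 32 < 39, loop
  ADD #9: R0 = 32 + 4 = 36  → 36 < 39, loop
  ADD #10: R0 = 36 + 4 = 40  → 40 >= 39, exit
Total ADD instructions: 10

10


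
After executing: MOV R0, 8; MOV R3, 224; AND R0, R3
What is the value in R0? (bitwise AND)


Register state trace:
  MOV R0, 8  → R0 = 8 (0b00001000)
  MOV R3, 224  → R3 = 224 (0b11100000)
  AND R0, R3  → R0 = 8 AND 224 = 0 (0b00000000)
Final: R0 = 0

0


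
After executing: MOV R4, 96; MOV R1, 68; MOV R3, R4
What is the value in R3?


Register state trace:
  MOV R4, 96  → R4 = 96
  MOV R1, 68  → R1 = 68
  MOV R3, R4  → R3 = 96
Final: R3 = 96

96


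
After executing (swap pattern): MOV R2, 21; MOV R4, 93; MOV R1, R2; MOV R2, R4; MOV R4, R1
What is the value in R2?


Register state trace (swap pattern):
  MOV R2, 21  → R2 = 21
  MOV R4, 93  → R4 = 93
  MOV R1, R2  → R1 = 21  (save R2)
  MOV R2, R4  → R2 = 93  (R2 gets R4's value)
  MOV R4, R1  → R4 = 21  (R4 gets saved value)
Final: R2 = 93

93


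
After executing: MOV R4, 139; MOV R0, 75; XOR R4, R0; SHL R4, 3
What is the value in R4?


Register state trace:
  MOV R4, 139  → R4 = 139 (0b10001011)
  MOV R0, 75  → R0 = 75 (0b01001011)
  XOR R4, R0  → R4 = 139 XOR 75 = 192 (0b11000000)
  SHL R4, 3  → R4 = 192 << 3 = 1536
Final: R4 = 1536

1536


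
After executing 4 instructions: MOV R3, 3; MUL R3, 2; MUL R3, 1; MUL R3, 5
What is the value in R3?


Register state trace:
  MOV R3, 3  → R3 = 3
  MUL R3, 2  → R3 = 3 * 2 = 6
  MUL R3, 1  → R3 = 6 * 1 = 6
  MUL R3, 5  → R3 = 6 * 5 = 30
Final: R3 = 30

30


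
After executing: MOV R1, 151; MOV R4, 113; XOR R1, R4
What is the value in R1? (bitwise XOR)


Register state trace:
  MOV R1, 151  → R1 = 151 (0b10010111)
  MOV R4, 113  → R4 = 113 (0b01110001)
  XOR R1, R4  → R1 = 151 XOR 113 = 230 (0b11100110)
Final: R1 = 230

230


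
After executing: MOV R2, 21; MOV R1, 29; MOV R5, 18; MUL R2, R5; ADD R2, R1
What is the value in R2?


Register state trace:
  MOV R2, 21  → R2 = 21
  MOV R1, 29  → R1 = 29
  MOV R5, 18  → R5 = 18
  MUL R2, R5  → R2 = 21 * 18 = 378
  ADD R2, R1  → R2 = 378 + 29 = 407
Final: R2 = 407

407


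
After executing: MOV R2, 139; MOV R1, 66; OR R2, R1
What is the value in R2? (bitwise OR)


Register state trace:
  MOV R2, 139  → R2 = 139 (0b10001011)
  MOV R1, 66  → R1 = 66 (0b01000010)
  OR R2, R1   → R2 = 139 OR 66 = 203 (0b11001011)
Final: R2 = 203

203


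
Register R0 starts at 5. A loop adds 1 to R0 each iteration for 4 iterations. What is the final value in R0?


Starting value: R0 = 5
  Iter 1: R0 = 5 + 1 = 6
  Iter 2: R0 = 6 + 1 = 7
  Iter 3: R0 = 7 + 1 = 8
  Iter 4: R0 = 8 + 1 = 9
Final: R0 = 9

9


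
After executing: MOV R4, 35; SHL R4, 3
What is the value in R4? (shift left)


Register state trace:
  MOV R4, 35  → R4 = 35
  SHL R4, 3  → R4 = 35 << 3 = 35 * 2^3 = 280
Final: R4 = 280

280


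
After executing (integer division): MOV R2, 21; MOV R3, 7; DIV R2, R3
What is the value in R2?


Register state trace:
  MOV R2, 21  → R2 = 21
  MOV R3, 7  → R3 = 7
  DIV R2, R3  → R2 = 21 // 7 = 3
Final: R2 = 3

3


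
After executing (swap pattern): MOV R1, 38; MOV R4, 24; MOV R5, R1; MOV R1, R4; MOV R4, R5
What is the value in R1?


Register state trace (swap pattern):
  MOV R1, 38  → R1 = 38
  MOV R4, 24  → R4 = 24
  MOV R5, R1  → R5 = 38  (save R1)
  MOV R1, R4  → R1 = 24  (R1 gets R4's value)
  MOV R4, R5  → R4 = 38  (R4 gets saved value)
Final: R1 = 24

24


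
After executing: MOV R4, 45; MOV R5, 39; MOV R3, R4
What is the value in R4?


Register state trace:
  MOV R4, 45  → R4 = 45
  MOV R5, 39  → R5 = 39
  MOV R3, R4  → R3 = 45
Final: R4 = 45

45


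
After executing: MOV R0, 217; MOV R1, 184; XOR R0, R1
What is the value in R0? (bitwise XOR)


Register state trace:
  MOV R0, 217  → R0 = 217 (0b11011001)
  MOV R1, 184  → R1 = 184 (0b10111000)
  XOR R0, R1  → R0 = 217 XOR 184 = 97 (0b01100001)
Final: R0 = 97

97


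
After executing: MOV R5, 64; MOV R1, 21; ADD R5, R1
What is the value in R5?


Register state trace:
  MOV R5, 64  → R5 = 64
  MOV R1, 21  → R1 = 21
  ADD R5, R1  → R5 = 64 + 21 = 85
Final: R5 = 85

85


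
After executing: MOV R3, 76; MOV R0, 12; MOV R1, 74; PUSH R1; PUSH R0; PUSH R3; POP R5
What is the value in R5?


Stack trace (top is rightmost):
  MOV R3, 76  → R3 = 76
  MOV R0, 12  → R0 = 12
  MOV R1, 74  → R1 = 74
  PUSH R1  → stack: [74]
  PUSH R0  → stack: [74, 12]
  PUSH R3  → stack: [74, 12, 76]
  POP R5  → R5 = 76, stack: [74, 12]
Final: R5 = 76

76


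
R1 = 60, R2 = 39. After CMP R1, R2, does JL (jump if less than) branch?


Trace:
  R1 = 60, R2 = 39
  CMP R1, R2  → compares 60 vs 39
  JL checks: is 60 less than 39?
  60 > 39, so condition is false
Branch taken: No

No


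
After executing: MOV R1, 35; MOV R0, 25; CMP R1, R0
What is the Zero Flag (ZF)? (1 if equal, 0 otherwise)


Register state trace:
  MOV R1, 35  → R1 = 35
  MOV R0, 25  → R0 = 25
  CMP R1, R0  → computes 35 - 25 = 10
  Result is nonzero, so values are not equal
ZF = 0

0


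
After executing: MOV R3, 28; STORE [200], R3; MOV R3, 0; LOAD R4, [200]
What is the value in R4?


Register and memory trace:
  MOV R3, 28  → R3 = 28
  STORE [200], R3  → mem[200] = 28
  MOV R3, 0  → R3 = 0
  LOAD R4, [200]  → R4 = mem[200] = 28
Final: R4 = 28

28


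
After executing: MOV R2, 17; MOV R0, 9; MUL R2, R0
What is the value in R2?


Register state trace:
  MOV R2, 17  → R2 = 17
  MOV R0, 9  → R0 = 9
  MUL R2, R0  → R2 = 17 * 9 = 153
Final: R2 = 153

153


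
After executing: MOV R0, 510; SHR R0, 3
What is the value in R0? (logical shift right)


Register state trace:
  MOV R0, 510  → R0 = 510
  SHR R0, 3  → R0 = 510 >> 3 = 510 // 2^3 = 63
Final: R0 = 63

63


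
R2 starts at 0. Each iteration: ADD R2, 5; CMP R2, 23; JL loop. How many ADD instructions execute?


Loop trace (R2 starts at 0, target 23, step 5):
  ADD #1: R2 = 0 + 5 = 5  → 5 < 23, loop
  ADD #2: R2 = 5 + 5 = 10  → 10 < 23, loop
  ADD #3: R2 = 10 + 5 = 15  → 15 < 23, loop
  ADD #4: R2 = 15 + 5 = 20  → 20 < 23, loop
  ADD #5: R2 = 20 + 5 = 25  → 25 >= 23, exit
Total ADD instructions: 5

5


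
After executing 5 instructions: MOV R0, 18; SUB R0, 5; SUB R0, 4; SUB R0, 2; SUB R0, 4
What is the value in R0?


Register state trace:
  MOV R0, 18  → R0 = 18
  SUB R0, 5  → R0 = 18 - 5 = 13
  SUB R0, 4  → R0 = 13 - 4 = 9
  SUB R0, 2  → R0 = 9 - 2 = 7
  SUB R0, 4  → R0 = 7 - 4 = 3
Final: R0 = 3

3


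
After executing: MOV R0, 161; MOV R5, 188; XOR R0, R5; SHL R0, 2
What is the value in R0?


Register state trace:
  MOV R0, 161  → R0 = 161 (0b10100001)
  MOV R5, 188  → R5 = 188 (0b10111100)
  XOR R0, R5  → R0 = 161 XOR 188 = 29 (0b00011101)
  SHL R0, 2  → R0 = 29 << 2 = 116
Final: R0 = 116

116


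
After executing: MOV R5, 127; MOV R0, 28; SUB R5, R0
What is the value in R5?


Register state trace:
  MOV R5, 127  → R5 = 127
  MOV R0, 28  → R0 = 28
  SUB R5, R0  → R5 = 127 - 28 = 99
Final: R5 = 99

99


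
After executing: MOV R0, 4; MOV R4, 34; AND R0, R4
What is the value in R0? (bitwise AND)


Register state trace:
  MOV R0, 4  → R0 = 4 (0b00000100)
  MOV R4, 34  → R4 = 34 (0b00100010)
  AND R0, R4  → R0 = 4 AND 34 = 0 (0b00000000)
Final: R0 = 0

0


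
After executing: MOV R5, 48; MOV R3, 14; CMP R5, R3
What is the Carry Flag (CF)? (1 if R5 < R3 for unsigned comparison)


Register state trace:
  MOV R5, 48  → R5 = 48
  MOV R3, 14  → R3 = 14
  CMP R5, R3  → unsigned 48 - 14: no borrow
  48 >= 14, so CF = 0
CF = 0

0


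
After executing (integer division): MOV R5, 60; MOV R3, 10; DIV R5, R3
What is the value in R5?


Register state trace:
  MOV R5, 60  → R5 = 60
  MOV R3, 10  → R3 = 10
  DIV R5, R3  → R5 = 60 // 10 = 6
Final: R5 = 6

6


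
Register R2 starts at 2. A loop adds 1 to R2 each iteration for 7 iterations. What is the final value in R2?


Starting value: R2 = 2
  Iter 1: R2 = 2 + 1 = 3
  Iter 2: R2 = 3 + 1 = 4
  Iter 3: R2 = 4 + 1 = 5
  Iter 4: R2 = 5 + 1 = 6
  Iter 5: R2 = 6 + 1 = 7
  Iter 6: R2 = 7 + 1 = 8
  Iter 7: R2 = 8 + 1 = 9
Final: R2 = 9

9


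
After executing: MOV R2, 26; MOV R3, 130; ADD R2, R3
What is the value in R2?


Register state trace:
  MOV R2, 26  → R2 = 26
  MOV R3, 130  → R3 = 130
  ADD R2, R3  → R2 = 26 + 130 = 156
Final: R2 = 156

156


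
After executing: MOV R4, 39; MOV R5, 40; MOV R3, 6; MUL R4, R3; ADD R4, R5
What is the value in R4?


Register state trace:
  MOV R4, 39  → R4 = 39
  MOV R5, 40  → R5 = 40
  MOV R3, 6  → R3 = 6
  MUL R4, R3  → R4 = 39 * 6 = 234
  ADD R4, R5  → R4 = 234 + 40 = 274
Final: R4 = 274

274


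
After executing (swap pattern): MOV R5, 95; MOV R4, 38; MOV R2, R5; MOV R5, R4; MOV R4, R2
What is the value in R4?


Register state trace (swap pattern):
  MOV R5, 95  → R5 = 95
  MOV R4, 38  → R4 = 38
  MOV R2, R5  → R2 = 95  (save R5)
  MOV R5, R4  → R5 = 38  (R5 gets R4's value)
  MOV R4, R2  → R4 = 95  (R4 gets saved value)
Final: R4 = 95

95


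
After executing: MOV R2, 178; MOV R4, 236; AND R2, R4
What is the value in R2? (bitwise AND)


Register state trace:
  MOV R2, 178  → R2 = 178 (0b10110010)
  MOV R4, 236  → R4 = 236 (0b11101100)
  AND R2, R4  → R2 = 178 AND 236 = 160 (0b10100000)
Final: R2 = 160

160


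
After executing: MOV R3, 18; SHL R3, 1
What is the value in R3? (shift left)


Register state trace:
  MOV R3, 18  → R3 = 18
  SHL R3, 1  → R3 = 18 << 1 = 18 * 2^1 = 36
Final: R3 = 36

36


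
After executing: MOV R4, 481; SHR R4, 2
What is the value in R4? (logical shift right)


Register state trace:
  MOV R4, 481  → R4 = 481
  SHR R4, 2  → R4 = 481 >> 2 = 481 // 2^2 = 120
Final: R4 = 120

120


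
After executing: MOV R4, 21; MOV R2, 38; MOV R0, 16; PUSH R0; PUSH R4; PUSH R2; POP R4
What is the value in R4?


Stack trace (top is rightmost):
  MOV R4, 21  → R4 = 21
  MOV R2, 38  → R2 = 38
  MOV R0, 16  → R0 = 16
  PUSH R0  → stack: [16]
  PUSH R4  → stack: [16, 21]
  PUSH R2  → stack: [16, 21, 38]
  POP R4  → R4 = 38, stack: [16, 21]
Final: R4 = 38

38


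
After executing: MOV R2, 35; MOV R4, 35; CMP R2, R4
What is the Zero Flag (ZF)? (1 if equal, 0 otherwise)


Register state trace:
  MOV R2, 35  → R2 = 35
  MOV R4, 35  → R4 = 35
  CMP R2, R4  → computes 35 - 35 = 0
  Result is zero, so values are equal
ZF = 1

1


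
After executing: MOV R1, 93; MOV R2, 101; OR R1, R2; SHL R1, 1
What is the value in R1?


Register state trace:
  MOV R1, 93  → R1 = 93 (0b01011101)
  MOV R2, 101  → R2 = 101 (0b01100101)
  OR R1, R2  → R1 = 93 OR 101 = 125 (0b01111101)
  SHL R1, 1  → R1 = 125 << 1 = 250
Final: R1 = 250

250


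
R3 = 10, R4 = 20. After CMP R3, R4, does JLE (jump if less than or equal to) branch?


Trace:
  R3 = 10, R4 = 20
  CMP R3, R4  → compares 10 vs 20
  JLE checks: is 10 less than or equal to 20?
  10 < 20, so condition is true
Branch taken: Yes

Yes


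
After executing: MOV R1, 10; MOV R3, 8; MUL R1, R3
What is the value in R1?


Register state trace:
  MOV R1, 10  → R1 = 10
  MOV R3, 8  → R3 = 8
  MUL R1, R3  → R1 = 10 * 8 = 80
Final: R1 = 80

80


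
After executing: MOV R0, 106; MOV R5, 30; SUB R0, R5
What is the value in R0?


Register state trace:
  MOV R0, 106  → R0 = 106
  MOV R5, 30  → R5 = 30
  SUB R0, R5  → R0 = 106 - 30 = 76
Final: R0 = 76

76


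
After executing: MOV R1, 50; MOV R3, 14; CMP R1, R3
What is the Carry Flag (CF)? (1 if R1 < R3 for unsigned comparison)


Register state trace:
  MOV R1, 50  → R1 = 50
  MOV R3, 14  → R3 = 14
  CMP R1, R3  → unsigned 50 - 14: no borrow
  50 >= 14, so CF = 0
CF = 0

0


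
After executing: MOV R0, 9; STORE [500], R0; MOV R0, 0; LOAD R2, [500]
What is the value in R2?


Register and memory trace:
  MOV R0, 9  → R0 = 9
  STORE [500], R0  → mem[500] = 9
  MOV R0, 0  → R0 = 0
  LOAD R2, [500]  → R2 = mem[500] = 9
Final: R2 = 9

9


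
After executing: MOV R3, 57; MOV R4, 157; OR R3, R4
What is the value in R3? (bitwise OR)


Register state trace:
  MOV R3, 57  → R3 = 57 (0b00111001)
  MOV R4, 157  → R4 = 157 (0b10011101)
  OR R3, R4   → R3 = 57 OR 157 = 189 (0b10111101)
Final: R3 = 189

189


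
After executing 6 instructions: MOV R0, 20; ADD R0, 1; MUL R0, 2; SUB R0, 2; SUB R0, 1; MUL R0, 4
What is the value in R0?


Register state trace:
  MOV R0, 20  → R0 = 20
  ADD R0, 1  → R0 = 20 + 1 = 21
  MUL R0, 2  → R0 = 21 * 2 = 42
  SUB R0, 2  → R0 = 42 - 2 = 40
  SUB R0, 1  → R0 = 40 - 1 = 39
  MUL R0, 4  → R0 = 39 * 4 = 156
Final: R0 = 156

156


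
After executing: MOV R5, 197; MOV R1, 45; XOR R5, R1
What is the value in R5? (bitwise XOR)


Register state trace:
  MOV R5, 197  → R5 = 197 (0b11000101)
  MOV R1, 45  → R1 = 45 (0b00101101)
  XOR R5, R1  → R5 = 197 XOR 45 = 232 (0b11101000)
Final: R5 = 232

232


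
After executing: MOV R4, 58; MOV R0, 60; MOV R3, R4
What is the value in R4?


Register state trace:
  MOV R4, 58  → R4 = 58
  MOV R0, 60  → R0 = 60
  MOV R3, R4  → R3 = 58
Final: R4 = 58

58


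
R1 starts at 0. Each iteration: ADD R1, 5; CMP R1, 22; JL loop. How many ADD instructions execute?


Loop trace (R1 starts at 0, target 22, step 5):
  ADD #1: R1 = 0 + 5 = 5  → 5 < 22, loop
  ADD #2: R1 = 5 + 5 = 10  → 10 < 22, loop
  ADD #3: R1 = 10 + 5 = 15  → 15 < 22, loop
  ADD #4: R1 = 15 + 5 = 20  → 20 < 22, loop
  ADD #5: R1 = 20 + 5 = 25  → 25 >= 22, exit
Total ADD instructions: 5

5


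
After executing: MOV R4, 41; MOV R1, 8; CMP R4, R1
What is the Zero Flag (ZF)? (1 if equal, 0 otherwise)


Register state trace:
  MOV R4, 41  → R4 = 41
  MOV R1, 8  → R1 = 8
  CMP R4, R1  → computes 41 - 8 = 33
  Result is nonzero, so values are not equal
ZF = 0

0


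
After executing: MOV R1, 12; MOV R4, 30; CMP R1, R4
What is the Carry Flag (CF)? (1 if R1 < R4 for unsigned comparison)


Register state trace:
  MOV R1, 12  → R1 = 12
  MOV R4, 30  → R4 = 30
  CMP R1, R4  → unsigned 12 - 30: borrow occurs
  12 < 30, so CF = 1
CF = 1

1


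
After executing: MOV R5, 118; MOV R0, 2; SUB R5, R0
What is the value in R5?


Register state trace:
  MOV R5, 118  → R5 = 118
  MOV R0, 2  → R0 = 2
  SUB R5, R0  → R5 = 118 - 2 = 116
Final: R5 = 116

116


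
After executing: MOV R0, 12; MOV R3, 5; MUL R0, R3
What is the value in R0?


Register state trace:
  MOV R0, 12  → R0 = 12
  MOV R3, 5  → R3 = 5
  MUL R0, R3  → R0 = 12 * 5 = 60
Final: R0 = 60

60


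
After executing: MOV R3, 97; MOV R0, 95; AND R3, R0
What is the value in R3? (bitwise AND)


Register state trace:
  MOV R3, 97  → R3 = 97 (0b01100001)
  MOV R0, 95  → R0 = 95 (0b01011111)
  AND R3, R0  → R3 = 97 AND 95 = 65 (0b01000001)
Final: R3 = 65

65


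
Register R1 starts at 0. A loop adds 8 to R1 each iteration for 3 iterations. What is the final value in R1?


Starting value: R1 = 0
  Iter 1: R1 = 0 + 8 = 8
  Iter 2: R1 = 8 + 8 = 16
  Iter 3: R1 = 16 + 8 = 24
Final: R1 = 24

24


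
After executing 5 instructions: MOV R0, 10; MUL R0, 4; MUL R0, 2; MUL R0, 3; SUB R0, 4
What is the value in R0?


Register state trace:
  MOV R0, 10  → R0 = 10
  MUL R0, 4  → R0 = 10 * 4 = 40
  MUL R0, 2  → R0 = 40 * 2 = 80
  MUL R0, 3  → R0 = 80 * 3 = 240
  SUB R0, 4  → R0 = 240 - 4 = 236
Final: R0 = 236

236


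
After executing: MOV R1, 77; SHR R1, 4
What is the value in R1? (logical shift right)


Register state trace:
  MOV R1, 77  → R1 = 77
  SHR R1, 4  → R1 = 77 >> 4 = 77 // 2^4 = 4
Final: R1 = 4

4


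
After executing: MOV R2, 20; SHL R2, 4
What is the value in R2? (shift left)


Register state trace:
  MOV R2, 20  → R2 = 20
  SHL R2, 4  → R2 = 20 << 4 = 20 * 2^4 = 320
Final: R2 = 320

320


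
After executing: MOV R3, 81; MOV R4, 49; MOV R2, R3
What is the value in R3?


Register state trace:
  MOV R3, 81  → R3 = 81
  MOV R4, 49  → R4 = 49
  MOV R2, R3  → R2 = 81
Final: R3 = 81

81


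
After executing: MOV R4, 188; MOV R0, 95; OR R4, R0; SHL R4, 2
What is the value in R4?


Register state trace:
  MOV R4, 188  → R4 = 188 (0b10111100)
  MOV R0, 95  → R0 = 95 (0b01011111)
  OR R4, R0  → R4 = 188 OR 95 = 255 (0b11111111)
  SHL R4, 2  → R4 = 255 << 2 = 1020
Final: R4 = 1020

1020


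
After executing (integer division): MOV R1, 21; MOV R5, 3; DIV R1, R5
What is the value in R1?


Register state trace:
  MOV R1, 21  → R1 = 21
  MOV R5, 3  → R5 = 3
  DIV R1, R5  → R1 = 21 // 3 = 7
Final: R1 = 7

7


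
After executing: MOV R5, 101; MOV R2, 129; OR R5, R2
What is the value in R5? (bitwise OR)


Register state trace:
  MOV R5, 101  → R5 = 101 (0b01100101)
  MOV R2, 129  → R2 = 129 (0b10000001)
  OR R5, R2   → R5 = 101 OR 129 = 229 (0b11100101)
Final: R5 = 229

229


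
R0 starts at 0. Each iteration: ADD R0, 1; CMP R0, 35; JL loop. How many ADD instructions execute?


Loop trace (R0 starts at 0, target 35, step 1):
  ADD #1: R0 = 0 + 1 = 1  → 1 < 35, loop
  ADD #2: R0 = 1 + 1 = 2  → 2 < 35, loop
  ADD #3: R0 = 2 + 1 = 3  → 3 < 35, loop
  ADD #4: R0 = 3 + 1 = 4  → 4 < 35, loop
  ADD #5: R0 = 4 + 1 = 5  → 5 < 35, loop
  ADD #6: R0 = 5 + 1 = 6  → 6 < 35, loop
  ADD #7: R0 = 6 + 1 = 7  → 7 < 35, loop
  ADD #8: R0 = 7 + 1 = 8  → 8 < 35, loop
  ADD #9: R0 = 8 + 1 = 9  → 9 < 35, loop
  ADD #10: R0 = 9 + 1 = 10  → 10 < 35, loop
  ADD #11: R0 = 10 + 1 = 11  → 11 < 35, loop
  ADD #12: R0 = 11 + 1 = 12  → 12 < 35, loop
  ADD #13: R0 = 12 + 1 = 13  → 13 < 35, loop
  ADD #14: R0 = 13 + 1 = 14  → 14 < 35, loop
  ADD #15: R0 = 14 + 1 = 15  → 15 < 35, loop
  ADD #16: R0 = 15 + 1 = 16  → 16 < 35, loop
  ADD #17: R0 = 16 + 1 = 17  → 17 < 35, loop
  ADD #18: R0 = 17 + 1 = 18  → 18 < 35, loop
  ADD #19: R0 = 18 + 1 = 19  → 19 < 35, loop
  ADD #20: R0 = 19 + 1 = 20  → 20 < 35, loop
  ADD #21: R0 = 20 + 1 = 21  → 21 < 35, loop
  ADD #22: R0 = 21 + 1 = 22  → 22 < 35, loop
  ADD #23: R0 = 22 + 1 = 23  → 23 < 35, loop
  ADD #24: R0 = 23 + 1 = 24  → 24 < 35, loop
  ADD #25: R0 = 24 + 1 = 25  → 25 < 35, loop
  ADD #26: R0 = 25 + 1 = 26  → 26 < 35, loop
  ADD #27: R0 = 26 + 1 = 27  → 27 < 35, loop
  ADD #28: R0 = 27 + 1 = 28  → 28 < 35, loop
  ADD #29: R0 = 28 + 1 = 29  → 29 < 35, loop
  ADD #30: R0 = 29 + 1 = 30  → 30 < 35, loop
  ADD #31: R0 = 30 + 1 = 31  → 31 < 35, loop
  ADD #32: R0 = 31 + 1 = 32  → 32 < 35, loop
  ADD #33: R0 = 32 + 1 = 33  → 33 < 35, loop
  ADD #34: R0 = 33 + 1 = 34  → 34 < 35, loop
  ADD #35: R0 = 34 + 1 = 35  → 35 >= 35, exit
Total ADD instructions: 35

35


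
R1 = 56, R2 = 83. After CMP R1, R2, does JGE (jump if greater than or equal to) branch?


Trace:
  R1 = 56, R2 = 83
  CMP R1, R2  → compares 56 vs 83
  JGE checks: is 56 greater than or equal to 83?
  56 < 83, so condition is false
Branch taken: No

No


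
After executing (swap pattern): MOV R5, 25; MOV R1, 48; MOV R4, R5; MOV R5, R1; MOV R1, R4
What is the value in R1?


Register state trace (swap pattern):
  MOV R5, 25  → R5 = 25
  MOV R1, 48  → R1 = 48
  MOV R4, R5  → R4 = 25  (save R5)
  MOV R5, R1  → R5 = 48  (R5 gets R1's value)
  MOV R1, R4  → R1 = 25  (R1 gets saved value)
Final: R1 = 25

25


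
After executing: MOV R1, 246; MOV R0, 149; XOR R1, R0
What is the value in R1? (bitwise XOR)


Register state trace:
  MOV R1, 246  → R1 = 246 (0b11110110)
  MOV R0, 149  → R0 = 149 (0b10010101)
  XOR R1, R0  → R1 = 246 XOR 149 = 99 (0b01100011)
Final: R1 = 99

99


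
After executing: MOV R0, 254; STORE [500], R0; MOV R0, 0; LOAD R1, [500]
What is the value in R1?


Register and memory trace:
  MOV R0, 254  → R0 = 254
  STORE [500], R0  → mem[500] = 254
  MOV R0, 0  → R0 = 0
  LOAD R1, [500]  → R1 = mem[500] = 254
Final: R1 = 254

254


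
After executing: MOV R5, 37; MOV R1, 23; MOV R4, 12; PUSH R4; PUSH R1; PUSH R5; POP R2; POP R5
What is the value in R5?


Stack trace (top is rightmost):
  MOV R5, 37  → R5 = 37
  MOV R1, 23  → R1 = 23
  MOV R4, 12  → R4 = 12
  PUSH R4  → stack: [12]
  PUSH R1  → stack: [12, 23]
  PUSH R5  → stack: [12, 23, 37]
  POP R2  → R2 = 37, stack: [12, 23]
  POP R5  → R5 = 23, stack: [12]
Final: R5 = 23

23


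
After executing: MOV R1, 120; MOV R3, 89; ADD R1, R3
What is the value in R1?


Register state trace:
  MOV R1, 120  → R1 = 120
  MOV R3, 89  → R3 = 89
  ADD R1, R3  → R1 = 120 + 89 = 209
Final: R1 = 209

209


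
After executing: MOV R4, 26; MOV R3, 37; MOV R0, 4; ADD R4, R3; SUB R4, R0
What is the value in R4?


Register state trace:
  MOV R4, 26  → R4 = 26
  MOV R3, 37  → R3 = 37
  MOV R0, 4  → R0 = 4
  ADD R4, R3  → R4 = 26 + 37 = 63
  SUB R4, R0  → R4 = 63 - 4 = 59
Final: R4 = 59

59


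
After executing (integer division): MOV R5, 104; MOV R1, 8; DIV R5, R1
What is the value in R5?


Register state trace:
  MOV R5, 104  → R5 = 104
  MOV R1, 8  → R1 = 8
  DIV R5, R1  → R5 = 104 // 8 = 13
Final: R5 = 13

13


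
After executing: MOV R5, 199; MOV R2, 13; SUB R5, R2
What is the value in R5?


Register state trace:
  MOV R5, 199  → R5 = 199
  MOV R2, 13  → R2 = 13
  SUB R5, R2  → R5 = 199 - 13 = 186
Final: R5 = 186

186


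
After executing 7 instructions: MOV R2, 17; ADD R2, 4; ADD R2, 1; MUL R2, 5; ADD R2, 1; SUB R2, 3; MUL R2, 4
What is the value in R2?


Register state trace:
  MOV R2, 17  → R2 = 17
  ADD R2, 4  → R2 = 17 + 4 = 21
  ADD R2, 1  → R2 = 21 + 1 = 22
  MUL R2, 5  → R2 = 22 * 5 = 110
  ADD R2, 1  → R2 = 110 + 1 = 111
  SUB R2, 3  → R2 = 111 - 3 = 108
  MUL R2, 4  → R2 = 108 * 4 = 432
Final: R2 = 432

432


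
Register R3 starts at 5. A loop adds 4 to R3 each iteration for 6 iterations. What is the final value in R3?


Starting value: R3 = 5
  Iter 1: R3 = 5 + 4 = 9
  Iter 2: R3 = 9 + 4 = 13
  Iter 3: R3 = 13 + 4 = 17
  Iter 4: R3 = 17 + 4 = 21
  Iter 5: R3 = 21 + 4 = 25
  Iter 6: R3 = 25 + 4 = 29
Final: R3 = 29

29


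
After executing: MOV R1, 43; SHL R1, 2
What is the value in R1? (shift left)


Register state trace:
  MOV R1, 43  → R1 = 43
  SHL R1, 2  → R1 = 43 << 2 = 43 * 2^2 = 172
Final: R1 = 172

172


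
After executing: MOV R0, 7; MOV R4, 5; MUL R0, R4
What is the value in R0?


Register state trace:
  MOV R0, 7  → R0 = 7
  MOV R4, 5  → R4 = 5
  MUL R0, R4  → R0 = 7 * 5 = 35
Final: R0 = 35

35


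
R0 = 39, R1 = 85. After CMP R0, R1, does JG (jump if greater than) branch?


Trace:
  R0 = 39, R1 = 85
  CMP R0, R1  → compares 39 vs 85
  JG checks: is 39 greater than 85?
  39 < 85, so condition is false
Branch taken: No

No


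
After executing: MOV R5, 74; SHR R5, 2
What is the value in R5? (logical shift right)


Register state trace:
  MOV R5, 74  → R5 = 74
  SHR R5, 2  → R5 = 74 >> 2 = 74 // 2^2 = 18
Final: R5 = 18

18


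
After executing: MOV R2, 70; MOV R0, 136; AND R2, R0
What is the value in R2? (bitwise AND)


Register state trace:
  MOV R2, 70  → R2 = 70 (0b01000110)
  MOV R0, 136  → R0 = 136 (0b10001000)
  AND R2, R0  → R2 = 70 AND 136 = 0 (0b00000000)
Final: R2 = 0

0


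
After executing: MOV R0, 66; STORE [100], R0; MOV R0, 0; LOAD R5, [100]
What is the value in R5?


Register and memory trace:
  MOV R0, 66  → R0 = 66
  STORE [100], R0  → mem[100] = 66
  MOV R0, 0  → R0 = 0
  LOAD R5, [100]  → R5 = mem[100] = 66
Final: R5 = 66

66


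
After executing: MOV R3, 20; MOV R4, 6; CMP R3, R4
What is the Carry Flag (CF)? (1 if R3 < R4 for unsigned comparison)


Register state trace:
  MOV R3, 20  → R3 = 20
  MOV R4, 6  → R4 = 6
  CMP R3, R4  → unsigned 20 - 6: no borrow
  20 >= 6, so CF = 0
CF = 0

0


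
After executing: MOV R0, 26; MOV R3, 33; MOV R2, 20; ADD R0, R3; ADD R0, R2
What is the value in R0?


Register state trace:
  MOV R0, 26  → R0 = 26
  MOV R3, 33  → R3 = 33
  MOV R2, 20  → R2 = 20
  ADD R0, R3  → R0 = 26 + 33 = 59
  ADD R0, R2  → R0 = 59 + 20 = 79
Final: R0 = 79

79


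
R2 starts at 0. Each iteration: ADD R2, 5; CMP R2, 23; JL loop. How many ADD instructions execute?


Loop trace (R2 starts at 0, target 23, step 5):
  ADD #1: R2 = 0 + 5 = 5  → 5 < 23, loop
  ADD #2: R2 = 5 + 5 = 10  → 10 < 23, loop
  ADD #3: R2 = 10 + 5 = 15  → 15 < 23, loop
  ADD #4: R2 = 15 + 5 = 20  → 20 < 23, loop
  ADD #5: R2 = 20 + 5 = 25  → 25 >= 23, exit
Total ADD instructions: 5

5


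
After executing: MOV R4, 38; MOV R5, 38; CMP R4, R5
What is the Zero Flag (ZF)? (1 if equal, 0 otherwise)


Register state trace:
  MOV R4, 38  → R4 = 38
  MOV R5, 38  → R5 = 38
  CMP R4, R5  → computes 38 - 38 = 0
  Result is zero, so values are equal
ZF = 1

1


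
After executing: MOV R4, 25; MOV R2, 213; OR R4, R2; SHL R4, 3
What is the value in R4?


Register state trace:
  MOV R4, 25  → R4 = 25 (0b00011001)
  MOV R2, 213  → R2 = 213 (0b11010101)
  OR R4, R2  → R4 = 25 OR 213 = 221 (0b11011101)
  SHL R4, 3  → R4 = 221 << 3 = 1768
Final: R4 = 1768

1768


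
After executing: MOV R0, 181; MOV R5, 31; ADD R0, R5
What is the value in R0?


Register state trace:
  MOV R0, 181  → R0 = 181
  MOV R5, 31  → R5 = 31
  ADD R0, R5  → R0 = 181 + 31 = 212
Final: R0 = 212

212


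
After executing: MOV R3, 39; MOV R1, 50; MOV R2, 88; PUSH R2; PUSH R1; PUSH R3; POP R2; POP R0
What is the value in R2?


Stack trace (top is rightmost):
  MOV R3, 39  → R3 = 39
  MOV R1, 50  → R1 = 50
  MOV R2, 88  → R2 = 88
  PUSH R2  → stack: [88]
  PUSH R1  → stack: [88, 50]
  PUSH R3  → stack: [88, 50, 39]
  POP R2  → R2 = 39, stack: [88, 50]
  POP R0  → R0 = 50, stack: [88]
Final: R2 = 39

39
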